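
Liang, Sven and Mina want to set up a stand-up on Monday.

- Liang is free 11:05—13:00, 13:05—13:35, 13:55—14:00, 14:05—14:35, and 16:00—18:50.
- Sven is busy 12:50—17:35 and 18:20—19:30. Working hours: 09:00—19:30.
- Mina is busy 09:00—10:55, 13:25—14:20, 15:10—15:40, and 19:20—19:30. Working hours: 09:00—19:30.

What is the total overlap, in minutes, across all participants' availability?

Sven free within 09:00–19:30: 09:00–12:50, 17:35–18:20.
Mina free within 09:00–19:30: 10:55–13:25, 14:20–15:10, 15:40–19:20.
Liang ∩ Sven: 11:05–12:50, 17:35–18:20.
Liang ∩ Sven ∩ Mina: 11:05–12:50, 17:35–18:20.
Total common minutes: 105 + 45 = 150.

150 minutes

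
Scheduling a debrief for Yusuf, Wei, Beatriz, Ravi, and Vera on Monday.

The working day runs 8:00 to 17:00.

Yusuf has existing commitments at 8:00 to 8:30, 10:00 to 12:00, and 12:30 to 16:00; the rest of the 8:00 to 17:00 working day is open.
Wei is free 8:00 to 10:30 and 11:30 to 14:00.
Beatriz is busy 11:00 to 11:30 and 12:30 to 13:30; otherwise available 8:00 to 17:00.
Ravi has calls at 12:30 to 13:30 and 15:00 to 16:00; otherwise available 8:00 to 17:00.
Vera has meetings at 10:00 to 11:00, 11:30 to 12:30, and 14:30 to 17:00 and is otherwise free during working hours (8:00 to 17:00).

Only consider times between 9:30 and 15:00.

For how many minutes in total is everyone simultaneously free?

Yusuf free within 08:00–17:00: 08:30–10:00, 12:00–12:30, 16:00–17:00.
Beatriz free within 08:00–17:00: 08:00–11:00, 11:30–12:30, 13:30–17:00.
Ravi free within 08:00–17:00: 08:00–12:30, 13:30–15:00, 16:00–17:00.
Vera free within 08:00–17:00: 08:00–10:00, 11:00–11:30, 12:30–14:30.
Yusuf ∩ Wei: 08:30–10:00, 12:00–12:30.
Yusuf ∩ Wei ∩ Beatriz: 08:30–10:00, 12:00–12:30.
Yusuf ∩ Wei ∩ Beatriz ∩ Ravi: 08:30–10:00, 12:00–12:30.
Yusuf ∩ Wei ∩ Beatriz ∩ Ravi ∩ Vera: 08:30–10:00.
Restricted to 09:30–15:00: 09:30–10:00.
Total common minutes: 30.

30 minutes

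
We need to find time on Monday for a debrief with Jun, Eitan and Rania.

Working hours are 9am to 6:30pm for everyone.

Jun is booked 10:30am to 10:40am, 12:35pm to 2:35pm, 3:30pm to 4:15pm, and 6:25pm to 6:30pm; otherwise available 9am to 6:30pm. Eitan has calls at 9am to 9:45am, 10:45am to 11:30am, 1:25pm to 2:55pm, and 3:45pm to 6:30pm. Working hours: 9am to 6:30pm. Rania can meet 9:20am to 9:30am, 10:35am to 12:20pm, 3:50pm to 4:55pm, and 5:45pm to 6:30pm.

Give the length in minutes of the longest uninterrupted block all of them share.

Jun free within 09:00–18:30: 09:00–10:30, 10:40–12:35, 14:35–15:30, 16:15–18:25.
Eitan free within 09:00–18:30: 09:45–10:45, 11:30–13:25, 14:55–15:45.
Jun ∩ Eitan: 09:45–10:30, 10:40–10:45, 11:30–12:35, 14:55–15:30.
Jun ∩ Eitan ∩ Rania: 10:40–10:45, 11:30–12:20.
Common window lengths: 5, 50 min; longest is 50.

50 minutes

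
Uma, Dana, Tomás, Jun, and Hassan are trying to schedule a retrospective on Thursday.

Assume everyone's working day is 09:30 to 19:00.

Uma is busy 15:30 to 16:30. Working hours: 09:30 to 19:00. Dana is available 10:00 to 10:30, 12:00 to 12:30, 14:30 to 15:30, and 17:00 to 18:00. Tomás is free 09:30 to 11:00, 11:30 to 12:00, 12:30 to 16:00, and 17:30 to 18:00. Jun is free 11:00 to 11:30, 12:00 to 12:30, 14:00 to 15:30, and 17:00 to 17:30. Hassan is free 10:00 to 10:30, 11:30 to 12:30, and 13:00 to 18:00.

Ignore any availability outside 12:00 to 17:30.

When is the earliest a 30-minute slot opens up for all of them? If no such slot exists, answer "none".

Uma free within 09:30–19:00: 09:30–15:30, 16:30–19:00.
Uma ∩ Dana: 10:00–10:30, 12:00–12:30, 14:30–15:30, 17:00–18:00.
Uma ∩ Dana ∩ Tomás: 10:00–10:30, 14:30–15:30, 17:30–18:00.
Uma ∩ Dana ∩ Tomás ∩ Jun: 14:30–15:30.
Uma ∩ Dana ∩ Tomás ∩ Jun ∩ Hassan: 14:30–15:30.
Restricted to 12:00–17:30: 14:30–15:30.
Windows ≥ 30 min: 14:30–15:30.
Earliest such window starts at 14:30.

14:30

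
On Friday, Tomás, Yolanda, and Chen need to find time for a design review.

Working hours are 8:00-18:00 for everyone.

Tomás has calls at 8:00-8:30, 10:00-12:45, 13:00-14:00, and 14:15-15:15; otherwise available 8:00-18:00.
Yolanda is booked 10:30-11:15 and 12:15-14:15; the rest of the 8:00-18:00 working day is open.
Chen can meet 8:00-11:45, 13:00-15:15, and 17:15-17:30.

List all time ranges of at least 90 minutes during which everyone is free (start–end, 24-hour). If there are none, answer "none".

08:30–10:00

Tomás free within 08:00–18:00: 08:30–10:00, 12:45–13:00, 14:00–14:15, 15:15–18:00.
Yolanda free within 08:00–18:00: 08:00–10:30, 11:15–12:15, 14:15–18:00.
Tomás ∩ Yolanda: 08:30–10:00, 15:15–18:00.
Tomás ∩ Yolanda ∩ Chen: 08:30–10:00, 17:15–17:30.
Windows ≥ 90 min: 08:30–10:00.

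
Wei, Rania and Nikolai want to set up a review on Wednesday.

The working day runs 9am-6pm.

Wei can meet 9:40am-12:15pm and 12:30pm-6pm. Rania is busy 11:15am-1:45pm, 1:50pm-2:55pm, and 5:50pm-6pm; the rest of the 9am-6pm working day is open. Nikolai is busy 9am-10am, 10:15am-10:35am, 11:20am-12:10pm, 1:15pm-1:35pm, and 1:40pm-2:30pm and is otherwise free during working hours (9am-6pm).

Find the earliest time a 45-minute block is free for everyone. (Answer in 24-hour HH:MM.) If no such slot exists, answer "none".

14:55

Rania free within 09:00–18:00: 09:00–11:15, 13:45–13:50, 14:55–17:50.
Nikolai free within 09:00–18:00: 10:00–10:15, 10:35–11:20, 12:10–13:15, 13:35–13:40, 14:30–18:00.
Wei ∩ Rania: 09:40–11:15, 13:45–13:50, 14:55–17:50.
Wei ∩ Rania ∩ Nikolai: 10:00–10:15, 10:35–11:15, 14:55–17:50.
Windows ≥ 45 min: 14:55–17:50.
Earliest such window starts at 14:55.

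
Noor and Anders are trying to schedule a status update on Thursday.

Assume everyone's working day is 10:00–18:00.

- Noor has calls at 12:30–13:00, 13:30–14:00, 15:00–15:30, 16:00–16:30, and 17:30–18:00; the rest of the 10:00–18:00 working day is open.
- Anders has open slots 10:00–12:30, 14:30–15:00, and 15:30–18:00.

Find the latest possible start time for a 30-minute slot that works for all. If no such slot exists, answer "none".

Noor free within 10:00–18:00: 10:00–12:30, 13:00–13:30, 14:00–15:00, 15:30–16:00, 16:30–17:30.
Noor ∩ Anders: 10:00–12:30, 14:30–15:00, 15:30–16:00, 16:30–17:30.
Windows ≥ 30 min: 10:00–12:30, 14:30–15:00, 15:30–16:00, 16:30–17:30.
Latest start in the last window 16:30–17:30 is 17:30 − 30 min = 17:00.

17:00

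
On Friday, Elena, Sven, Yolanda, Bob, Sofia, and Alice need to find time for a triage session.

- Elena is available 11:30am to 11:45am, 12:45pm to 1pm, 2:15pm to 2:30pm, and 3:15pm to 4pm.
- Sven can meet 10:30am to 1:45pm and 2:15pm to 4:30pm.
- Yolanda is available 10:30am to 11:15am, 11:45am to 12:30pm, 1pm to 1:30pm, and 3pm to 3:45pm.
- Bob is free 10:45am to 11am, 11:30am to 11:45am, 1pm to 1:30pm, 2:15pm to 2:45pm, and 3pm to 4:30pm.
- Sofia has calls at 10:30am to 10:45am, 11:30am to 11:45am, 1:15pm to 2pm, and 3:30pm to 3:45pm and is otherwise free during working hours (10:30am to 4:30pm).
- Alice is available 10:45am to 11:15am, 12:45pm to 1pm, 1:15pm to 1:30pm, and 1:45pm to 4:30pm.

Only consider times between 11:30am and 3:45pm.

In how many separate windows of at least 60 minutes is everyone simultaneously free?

0

Sofia free within 10:30–16:30: 10:45–11:30, 11:45–13:15, 14:00–15:30, 15:45–16:30.
Elena ∩ Sven: 11:30–11:45, 12:45–13:00, 14:15–14:30, 15:15–16:00.
Elena ∩ Sven ∩ Yolanda: 15:15–15:45.
Elena ∩ Sven ∩ Yolanda ∩ Bob: 15:15–15:45.
Elena ∩ Sven ∩ Yolanda ∩ Bob ∩ Sofia: 15:15–15:30.
Elena ∩ Sven ∩ Yolanda ∩ Bob ∩ Sofia ∩ Alice: 15:15–15:30.
Restricted to 11:30–15:45: 15:15–15:30.
Windows ≥ 60 min: (none).
That's 0 windows.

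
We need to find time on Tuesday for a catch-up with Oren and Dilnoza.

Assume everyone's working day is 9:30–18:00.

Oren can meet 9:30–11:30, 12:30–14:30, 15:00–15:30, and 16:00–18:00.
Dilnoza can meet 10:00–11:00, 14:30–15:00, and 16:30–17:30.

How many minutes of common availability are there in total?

120 minutes

Oren ∩ Dilnoza: 10:00–11:00, 16:30–17:30.
Total common minutes: 60 + 60 = 120.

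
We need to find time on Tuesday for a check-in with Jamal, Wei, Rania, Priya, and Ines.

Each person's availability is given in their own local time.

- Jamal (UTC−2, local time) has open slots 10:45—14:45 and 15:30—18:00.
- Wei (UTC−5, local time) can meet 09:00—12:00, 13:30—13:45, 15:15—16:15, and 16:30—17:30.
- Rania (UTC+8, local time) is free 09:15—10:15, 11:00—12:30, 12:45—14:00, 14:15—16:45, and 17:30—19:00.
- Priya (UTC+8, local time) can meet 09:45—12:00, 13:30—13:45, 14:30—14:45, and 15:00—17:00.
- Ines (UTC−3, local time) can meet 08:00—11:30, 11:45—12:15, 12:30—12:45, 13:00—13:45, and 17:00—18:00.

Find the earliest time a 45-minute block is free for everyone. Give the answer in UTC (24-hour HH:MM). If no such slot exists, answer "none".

none

Jamal → UTC: 12:45–16:45, 17:30–20:00.
Wei → UTC: 14:00–17:00, 18:30–18:45, 20:15–21:15, 21:30–22:30.
Rania → UTC: 01:15–02:15, 03:00–04:30, 04:45–06:00, 06:15–08:45, 09:30–11:00.
Priya → UTC: 01:45–04:00, 05:30–05:45, 06:30–06:45, 07:00–09:00.
Ines → UTC: 11:00–14:30, 14:45–15:15, 15:30–15:45, 16:00–16:45, 20:00–21:00.
Jamal ∩ Wei: 14:00–16:45, 18:30–18:45.
Jamal ∩ Wei ∩ Rania: (none).
Jamal ∩ Wei ∩ Rania ∩ Priya: (none).
Jamal ∩ Wei ∩ Rania ∩ Priya ∩ Ines: (none).
Windows ≥ 45 min: (none).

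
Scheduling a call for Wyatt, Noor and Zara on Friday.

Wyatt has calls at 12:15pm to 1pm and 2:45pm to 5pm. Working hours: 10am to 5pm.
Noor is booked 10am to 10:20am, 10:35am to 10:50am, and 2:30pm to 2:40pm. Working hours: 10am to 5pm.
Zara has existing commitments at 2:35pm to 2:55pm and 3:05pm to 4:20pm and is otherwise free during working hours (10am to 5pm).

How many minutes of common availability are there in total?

Wyatt free within 10:00–17:00: 10:00–12:15, 13:00–14:45.
Noor free within 10:00–17:00: 10:20–10:35, 10:50–14:30, 14:40–17:00.
Zara free within 10:00–17:00: 10:00–14:35, 14:55–15:05, 16:20–17:00.
Wyatt ∩ Noor: 10:20–10:35, 10:50–12:15, 13:00–14:30, 14:40–14:45.
Wyatt ∩ Noor ∩ Zara: 10:20–10:35, 10:50–12:15, 13:00–14:30.
Total common minutes: 15 + 85 + 90 = 190.

190 minutes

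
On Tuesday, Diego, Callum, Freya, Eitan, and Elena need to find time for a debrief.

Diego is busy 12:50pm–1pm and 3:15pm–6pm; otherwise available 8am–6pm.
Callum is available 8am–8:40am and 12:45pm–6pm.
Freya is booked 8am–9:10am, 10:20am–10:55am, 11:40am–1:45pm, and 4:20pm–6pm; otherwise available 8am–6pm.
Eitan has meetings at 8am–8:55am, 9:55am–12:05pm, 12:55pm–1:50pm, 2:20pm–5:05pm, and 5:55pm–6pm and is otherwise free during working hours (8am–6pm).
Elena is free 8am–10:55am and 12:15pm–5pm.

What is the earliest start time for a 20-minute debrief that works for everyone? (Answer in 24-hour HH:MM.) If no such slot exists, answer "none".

Diego free within 08:00–18:00: 08:00–12:50, 13:00–15:15.
Freya free within 08:00–18:00: 09:10–10:20, 10:55–11:40, 13:45–16:20.
Eitan free within 08:00–18:00: 08:55–09:55, 12:05–12:55, 13:50–14:20, 17:05–17:55.
Diego ∩ Callum: 08:00–08:40, 12:45–12:50, 13:00–15:15.
Diego ∩ Callum ∩ Freya: 13:45–15:15.
Diego ∩ Callum ∩ Freya ∩ Eitan: 13:50–14:20.
Diego ∩ Callum ∩ Freya ∩ Eitan ∩ Elena: 13:50–14:20.
Windows ≥ 20 min: 13:50–14:20.
Earliest such window starts at 13:50.

13:50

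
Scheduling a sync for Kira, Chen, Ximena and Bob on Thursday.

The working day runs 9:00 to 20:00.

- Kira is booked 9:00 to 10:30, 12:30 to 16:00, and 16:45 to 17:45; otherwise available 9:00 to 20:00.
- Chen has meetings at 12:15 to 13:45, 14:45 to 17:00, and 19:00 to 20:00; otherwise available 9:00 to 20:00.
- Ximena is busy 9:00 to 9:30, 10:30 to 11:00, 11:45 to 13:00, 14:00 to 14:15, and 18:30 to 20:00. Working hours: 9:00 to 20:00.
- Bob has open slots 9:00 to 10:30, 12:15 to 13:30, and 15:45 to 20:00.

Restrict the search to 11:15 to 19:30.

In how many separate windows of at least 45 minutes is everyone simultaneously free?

1

Kira free within 09:00–20:00: 10:30–12:30, 16:00–16:45, 17:45–20:00.
Chen free within 09:00–20:00: 09:00–12:15, 13:45–14:45, 17:00–19:00.
Ximena free within 09:00–20:00: 09:30–10:30, 11:00–11:45, 13:00–14:00, 14:15–18:30.
Kira ∩ Chen: 10:30–12:15, 17:45–19:00.
Kira ∩ Chen ∩ Ximena: 11:00–11:45, 17:45–18:30.
Kira ∩ Chen ∩ Ximena ∩ Bob: 17:45–18:30.
Restricted to 11:15–19:30: 17:45–18:30.
Windows ≥ 45 min: 17:45–18:30.
That's 1 window.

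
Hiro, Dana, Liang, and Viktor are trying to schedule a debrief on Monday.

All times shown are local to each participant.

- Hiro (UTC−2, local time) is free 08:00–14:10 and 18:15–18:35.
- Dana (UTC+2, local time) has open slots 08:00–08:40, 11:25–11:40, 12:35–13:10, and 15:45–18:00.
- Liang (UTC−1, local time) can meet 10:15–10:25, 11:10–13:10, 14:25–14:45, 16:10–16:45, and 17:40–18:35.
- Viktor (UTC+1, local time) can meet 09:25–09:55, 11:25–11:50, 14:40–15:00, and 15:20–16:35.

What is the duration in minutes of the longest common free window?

15 minutes

Hiro → UTC: 10:00–16:10, 20:15–20:35.
Dana → UTC: 06:00–06:40, 09:25–09:40, 10:35–11:10, 13:45–16:00.
Liang → UTC: 11:15–11:25, 12:10–14:10, 15:25–15:45, 17:10–17:45, 18:40–19:35.
Viktor → UTC: 08:25–08:55, 10:25–10:50, 13:40–14:00, 14:20–15:35.
Hiro ∩ Dana: 10:35–11:10, 13:45–16:00.
Hiro ∩ Dana ∩ Liang: 13:45–14:10, 15:25–15:45.
Hiro ∩ Dana ∩ Liang ∩ Viktor: 13:45–14:00, 15:25–15:35.
Common window lengths: 15, 10 min; longest is 15.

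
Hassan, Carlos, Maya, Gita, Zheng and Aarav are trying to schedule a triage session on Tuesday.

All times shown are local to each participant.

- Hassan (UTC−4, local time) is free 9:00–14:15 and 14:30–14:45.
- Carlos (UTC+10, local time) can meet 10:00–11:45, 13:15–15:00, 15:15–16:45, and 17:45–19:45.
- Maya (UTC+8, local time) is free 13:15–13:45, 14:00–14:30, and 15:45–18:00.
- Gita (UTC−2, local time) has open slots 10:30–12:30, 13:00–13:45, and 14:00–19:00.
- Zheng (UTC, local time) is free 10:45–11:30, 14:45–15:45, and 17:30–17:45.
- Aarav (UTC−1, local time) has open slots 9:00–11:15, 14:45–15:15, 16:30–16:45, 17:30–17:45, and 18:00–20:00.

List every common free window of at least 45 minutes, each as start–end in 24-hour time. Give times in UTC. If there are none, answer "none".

Hassan → UTC: 13:00–18:15, 18:30–18:45.
Carlos → UTC: 00:00–01:45, 03:15–05:00, 05:15–06:45, 07:45–09:45.
Maya → UTC: 05:15–05:45, 06:00–06:30, 07:45–10:00.
Gita → UTC: 12:30–14:30, 15:00–15:45, 16:00–21:00.
Zheng → UTC: 10:45–11:30, 14:45–15:45, 17:30–17:45.
Aarav → UTC: 10:00–12:15, 15:45–16:15, 17:30–17:45, 18:30–18:45, 19:00–21:00.
Hassan ∩ Carlos: (none).
Hassan ∩ Carlos ∩ Maya: (none).
Hassan ∩ Carlos ∩ Maya ∩ Gita: (none).
Hassan ∩ Carlos ∩ Maya ∩ Gita ∩ Zheng: (none).
Hassan ∩ Carlos ∩ Maya ∩ Gita ∩ Zheng ∩ Aarav: (none).
Windows ≥ 45 min: (none).

none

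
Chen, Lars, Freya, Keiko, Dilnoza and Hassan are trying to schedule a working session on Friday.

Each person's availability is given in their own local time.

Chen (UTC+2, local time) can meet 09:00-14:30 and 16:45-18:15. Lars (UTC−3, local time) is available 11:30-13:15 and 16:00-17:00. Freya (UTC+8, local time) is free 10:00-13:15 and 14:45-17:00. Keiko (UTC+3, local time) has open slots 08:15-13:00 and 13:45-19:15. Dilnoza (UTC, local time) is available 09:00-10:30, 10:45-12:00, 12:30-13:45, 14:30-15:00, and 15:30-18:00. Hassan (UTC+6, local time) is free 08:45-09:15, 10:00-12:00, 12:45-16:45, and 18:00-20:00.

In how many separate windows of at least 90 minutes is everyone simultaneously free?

Chen → UTC: 07:00–12:30, 14:45–16:15.
Lars → UTC: 14:30–16:15, 19:00–20:00.
Freya → UTC: 02:00–05:15, 06:45–09:00.
Keiko → UTC: 05:15–10:00, 10:45–16:15.
Dilnoza → UTC: 09:00–10:30, 10:45–12:00, 12:30–13:45, 14:30–15:00, 15:30–18:00.
Hassan → UTC: 02:45–03:15, 04:00–06:00, 06:45–10:45, 12:00–14:00.
Chen ∩ Lars: 14:45–16:15.
Chen ∩ Lars ∩ Freya: (none).
Chen ∩ Lars ∩ Freya ∩ Keiko: (none).
Chen ∩ Lars ∩ Freya ∩ Keiko ∩ Dilnoza: (none).
Chen ∩ Lars ∩ Freya ∩ Keiko ∩ Dilnoza ∩ Hassan: (none).
Windows ≥ 90 min: (none).
That's 0 windows.

0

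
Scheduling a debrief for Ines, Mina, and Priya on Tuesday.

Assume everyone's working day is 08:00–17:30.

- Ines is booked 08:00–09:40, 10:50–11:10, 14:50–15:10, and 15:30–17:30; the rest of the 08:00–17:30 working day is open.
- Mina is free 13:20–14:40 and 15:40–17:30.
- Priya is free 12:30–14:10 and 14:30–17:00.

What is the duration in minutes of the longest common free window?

Ines free within 08:00–17:30: 09:40–10:50, 11:10–14:50, 15:10–15:30.
Ines ∩ Mina: 13:20–14:40.
Ines ∩ Mina ∩ Priya: 13:20–14:10, 14:30–14:40.
Common window lengths: 50, 10 min; longest is 50.

50 minutes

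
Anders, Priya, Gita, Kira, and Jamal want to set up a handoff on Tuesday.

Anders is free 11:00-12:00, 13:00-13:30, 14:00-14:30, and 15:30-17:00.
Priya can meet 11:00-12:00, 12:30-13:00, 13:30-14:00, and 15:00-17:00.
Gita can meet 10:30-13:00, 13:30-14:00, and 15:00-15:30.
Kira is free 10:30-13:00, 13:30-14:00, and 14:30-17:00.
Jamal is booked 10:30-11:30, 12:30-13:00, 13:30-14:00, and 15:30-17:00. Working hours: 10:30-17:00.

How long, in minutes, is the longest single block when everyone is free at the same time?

Jamal free within 10:30–17:00: 11:30–12:30, 13:00–13:30, 14:00–15:30.
Anders ∩ Priya: 11:00–12:00, 15:30–17:00.
Anders ∩ Priya ∩ Gita: 11:00–12:00.
Anders ∩ Priya ∩ Gita ∩ Kira: 11:00–12:00.
Anders ∩ Priya ∩ Gita ∩ Kira ∩ Jamal: 11:30–12:00.
Single common window of 30 minutes.

30 minutes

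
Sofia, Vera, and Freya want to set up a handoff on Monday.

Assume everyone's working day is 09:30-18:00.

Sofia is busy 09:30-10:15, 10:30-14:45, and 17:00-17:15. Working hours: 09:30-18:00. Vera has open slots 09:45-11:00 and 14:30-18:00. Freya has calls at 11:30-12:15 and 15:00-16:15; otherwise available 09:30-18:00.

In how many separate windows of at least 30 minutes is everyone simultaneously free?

2

Sofia free within 09:30–18:00: 10:15–10:30, 14:45–17:00, 17:15–18:00.
Freya free within 09:30–18:00: 09:30–11:30, 12:15–15:00, 16:15–18:00.
Sofia ∩ Vera: 10:15–10:30, 14:45–17:00, 17:15–18:00.
Sofia ∩ Vera ∩ Freya: 10:15–10:30, 14:45–15:00, 16:15–17:00, 17:15–18:00.
Windows ≥ 30 min: 16:15–17:00, 17:15–18:00.
That's 2 windows.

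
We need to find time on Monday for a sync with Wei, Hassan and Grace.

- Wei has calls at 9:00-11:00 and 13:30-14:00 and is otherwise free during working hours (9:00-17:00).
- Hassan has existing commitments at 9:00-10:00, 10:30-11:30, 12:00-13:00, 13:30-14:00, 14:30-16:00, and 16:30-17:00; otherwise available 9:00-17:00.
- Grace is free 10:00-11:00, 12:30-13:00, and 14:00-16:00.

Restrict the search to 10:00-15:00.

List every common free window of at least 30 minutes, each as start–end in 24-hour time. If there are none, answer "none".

14:00–14:30

Wei free within 09:00–17:00: 11:00–13:30, 14:00–17:00.
Hassan free within 09:00–17:00: 10:00–10:30, 11:30–12:00, 13:00–13:30, 14:00–14:30, 16:00–16:30.
Wei ∩ Hassan: 11:30–12:00, 13:00–13:30, 14:00–14:30, 16:00–16:30.
Wei ∩ Hassan ∩ Grace: 14:00–14:30.
Restricted to 10:00–15:00: 14:00–14:30.
Windows ≥ 30 min: 14:00–14:30.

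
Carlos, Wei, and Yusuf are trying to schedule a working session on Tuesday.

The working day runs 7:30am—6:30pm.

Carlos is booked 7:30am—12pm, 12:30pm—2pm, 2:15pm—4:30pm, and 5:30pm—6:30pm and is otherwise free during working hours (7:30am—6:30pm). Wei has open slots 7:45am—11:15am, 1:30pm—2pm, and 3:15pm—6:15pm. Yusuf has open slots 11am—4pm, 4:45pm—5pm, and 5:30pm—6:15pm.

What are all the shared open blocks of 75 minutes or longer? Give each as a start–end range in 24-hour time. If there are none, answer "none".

Carlos free within 07:30–18:30: 12:00–12:30, 14:00–14:15, 16:30–17:30.
Carlos ∩ Wei: 16:30–17:30.
Carlos ∩ Wei ∩ Yusuf: 16:45–17:00.
Windows ≥ 75 min: (none).

none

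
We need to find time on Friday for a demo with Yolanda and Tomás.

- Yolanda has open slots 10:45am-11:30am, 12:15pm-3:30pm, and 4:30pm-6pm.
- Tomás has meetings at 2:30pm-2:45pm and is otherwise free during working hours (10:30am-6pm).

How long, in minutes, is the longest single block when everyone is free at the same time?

Tomás free within 10:30–18:00: 10:30–14:30, 14:45–18:00.
Yolanda ∩ Tomás: 10:45–11:30, 12:15–14:30, 14:45–15:30, 16:30–18:00.
Common window lengths: 45, 135, 45, 90 min; longest is 135.

135 minutes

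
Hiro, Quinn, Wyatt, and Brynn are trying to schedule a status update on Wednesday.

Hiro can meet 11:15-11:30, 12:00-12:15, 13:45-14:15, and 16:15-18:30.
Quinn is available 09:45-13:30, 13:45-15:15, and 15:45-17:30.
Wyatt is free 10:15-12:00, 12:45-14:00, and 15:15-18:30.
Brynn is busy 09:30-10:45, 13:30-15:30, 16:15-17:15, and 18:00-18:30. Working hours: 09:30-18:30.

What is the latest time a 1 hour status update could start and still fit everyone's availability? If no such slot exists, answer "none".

Brynn free within 09:30–18:30: 10:45–13:30, 15:30–16:15, 17:15–18:00.
Hiro ∩ Quinn: 11:15–11:30, 12:00–12:15, 13:45–14:15, 16:15–17:30.
Hiro ∩ Quinn ∩ Wyatt: 11:15–11:30, 13:45–14:00, 16:15–17:30.
Hiro ∩ Quinn ∩ Wyatt ∩ Brynn: 11:15–11:30, 17:15–17:30.
Windows ≥ 60 min: (none).

none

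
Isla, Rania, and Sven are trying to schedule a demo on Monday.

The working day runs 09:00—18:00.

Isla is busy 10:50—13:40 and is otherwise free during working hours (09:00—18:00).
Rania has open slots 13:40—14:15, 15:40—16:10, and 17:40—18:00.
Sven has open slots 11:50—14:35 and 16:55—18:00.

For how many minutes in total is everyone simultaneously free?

Isla free within 09:00–18:00: 09:00–10:50, 13:40–18:00.
Isla ∩ Rania: 13:40–14:15, 15:40–16:10, 17:40–18:00.
Isla ∩ Rania ∩ Sven: 13:40–14:15, 17:40–18:00.
Total common minutes: 35 + 20 = 55.

55 minutes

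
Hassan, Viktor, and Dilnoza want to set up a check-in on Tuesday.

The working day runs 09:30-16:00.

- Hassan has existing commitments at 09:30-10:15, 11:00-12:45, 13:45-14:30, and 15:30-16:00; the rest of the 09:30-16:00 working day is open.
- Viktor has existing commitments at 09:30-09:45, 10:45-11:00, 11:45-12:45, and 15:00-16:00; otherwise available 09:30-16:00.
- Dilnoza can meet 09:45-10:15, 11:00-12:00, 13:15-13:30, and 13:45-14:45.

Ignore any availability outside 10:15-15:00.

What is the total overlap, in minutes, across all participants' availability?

30 minutes

Hassan free within 09:30–16:00: 10:15–11:00, 12:45–13:45, 14:30–15:30.
Viktor free within 09:30–16:00: 09:45–10:45, 11:00–11:45, 12:45–15:00.
Hassan ∩ Viktor: 10:15–10:45, 12:45–13:45, 14:30–15:00.
Hassan ∩ Viktor ∩ Dilnoza: 13:15–13:30, 14:30–14:45.
Restricted to 10:15–15:00: 13:15–13:30, 14:30–14:45.
Total common minutes: 15 + 15 = 30.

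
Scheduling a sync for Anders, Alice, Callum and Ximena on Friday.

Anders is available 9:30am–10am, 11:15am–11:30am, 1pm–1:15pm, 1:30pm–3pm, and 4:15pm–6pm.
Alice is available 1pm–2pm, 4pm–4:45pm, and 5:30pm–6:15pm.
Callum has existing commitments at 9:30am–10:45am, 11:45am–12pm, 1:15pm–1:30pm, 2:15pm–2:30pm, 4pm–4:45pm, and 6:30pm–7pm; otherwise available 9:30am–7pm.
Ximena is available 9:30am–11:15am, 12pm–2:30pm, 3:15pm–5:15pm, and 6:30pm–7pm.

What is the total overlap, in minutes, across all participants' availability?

45 minutes

Callum free within 09:30–19:00: 10:45–11:45, 12:00–13:15, 13:30–14:15, 14:30–16:00, 16:45–18:30.
Anders ∩ Alice: 13:00–13:15, 13:30–14:00, 16:15–16:45, 17:30–18:00.
Anders ∩ Alice ∩ Callum: 13:00–13:15, 13:30–14:00, 17:30–18:00.
Anders ∩ Alice ∩ Callum ∩ Ximena: 13:00–13:15, 13:30–14:00.
Total common minutes: 15 + 30 = 45.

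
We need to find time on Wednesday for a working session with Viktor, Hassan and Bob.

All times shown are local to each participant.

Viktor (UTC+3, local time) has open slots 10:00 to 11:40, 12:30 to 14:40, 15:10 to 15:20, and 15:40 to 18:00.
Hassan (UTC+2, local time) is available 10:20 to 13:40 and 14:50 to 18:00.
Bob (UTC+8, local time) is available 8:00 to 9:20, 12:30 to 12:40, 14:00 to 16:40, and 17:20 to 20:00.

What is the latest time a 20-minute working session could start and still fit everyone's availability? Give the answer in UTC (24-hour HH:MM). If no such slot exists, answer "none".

11:20

Viktor → UTC: 07:00–08:40, 09:30–11:40, 12:10–12:20, 12:40–15:00.
Hassan → UTC: 08:20–11:40, 12:50–16:00.
Bob → UTC: 00:00–01:20, 04:30–04:40, 06:00–08:40, 09:20–12:00.
Viktor ∩ Hassan: 08:20–08:40, 09:30–11:40, 12:50–15:00.
Viktor ∩ Hassan ∩ Bob: 08:20–08:40, 09:30–11:40.
Windows ≥ 20 min: 08:20–08:40, 09:30–11:40.
Latest start in the last window 09:30–11:40 is 11:40 − 20 min = 11:20.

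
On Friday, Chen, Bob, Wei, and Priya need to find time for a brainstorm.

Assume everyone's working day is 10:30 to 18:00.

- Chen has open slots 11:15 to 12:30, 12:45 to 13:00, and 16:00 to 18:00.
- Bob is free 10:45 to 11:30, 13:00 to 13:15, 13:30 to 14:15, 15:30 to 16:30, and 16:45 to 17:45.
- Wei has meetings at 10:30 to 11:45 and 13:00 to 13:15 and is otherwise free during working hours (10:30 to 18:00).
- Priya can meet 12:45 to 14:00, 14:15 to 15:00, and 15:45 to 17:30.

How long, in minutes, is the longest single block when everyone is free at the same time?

45 minutes

Wei free within 10:30–18:00: 11:45–13:00, 13:15–18:00.
Chen ∩ Bob: 11:15–11:30, 16:00–16:30, 16:45–17:45.
Chen ∩ Bob ∩ Wei: 16:00–16:30, 16:45–17:45.
Chen ∩ Bob ∩ Wei ∩ Priya: 16:00–16:30, 16:45–17:30.
Common window lengths: 30, 45 min; longest is 45.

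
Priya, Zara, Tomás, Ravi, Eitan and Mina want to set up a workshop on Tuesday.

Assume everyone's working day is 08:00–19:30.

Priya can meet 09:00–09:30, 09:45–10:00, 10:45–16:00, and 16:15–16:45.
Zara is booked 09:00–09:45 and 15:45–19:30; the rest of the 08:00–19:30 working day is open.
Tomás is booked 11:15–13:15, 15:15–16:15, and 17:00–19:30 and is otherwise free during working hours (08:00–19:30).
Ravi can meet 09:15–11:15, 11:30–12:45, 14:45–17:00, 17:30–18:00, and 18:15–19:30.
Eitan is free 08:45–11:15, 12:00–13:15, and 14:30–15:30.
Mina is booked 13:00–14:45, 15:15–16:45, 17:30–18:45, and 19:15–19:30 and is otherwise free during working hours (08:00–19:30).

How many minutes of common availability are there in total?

75 minutes

Zara free within 08:00–19:30: 08:00–09:00, 09:45–15:45.
Tomás free within 08:00–19:30: 08:00–11:15, 13:15–15:15, 16:15–17:00.
Mina free within 08:00–19:30: 08:00–13:00, 14:45–15:15, 16:45–17:30, 18:45–19:15.
Priya ∩ Zara: 09:45–10:00, 10:45–15:45.
Priya ∩ Zara ∩ Tomás: 09:45–10:00, 10:45–11:15, 13:15–15:15.
Priya ∩ Zara ∩ Tomás ∩ Ravi: 09:45–10:00, 10:45–11:15, 14:45–15:15.
Priya ∩ Zara ∩ Tomás ∩ Ravi ∩ Eitan: 09:45–10:00, 10:45–11:15, 14:45–15:15.
Priya ∩ Zara ∩ Tomás ∩ Ravi ∩ Eitan ∩ Mina: 09:45–10:00, 10:45–11:15, 14:45–15:15.
Total common minutes: 15 + 30 + 30 = 75.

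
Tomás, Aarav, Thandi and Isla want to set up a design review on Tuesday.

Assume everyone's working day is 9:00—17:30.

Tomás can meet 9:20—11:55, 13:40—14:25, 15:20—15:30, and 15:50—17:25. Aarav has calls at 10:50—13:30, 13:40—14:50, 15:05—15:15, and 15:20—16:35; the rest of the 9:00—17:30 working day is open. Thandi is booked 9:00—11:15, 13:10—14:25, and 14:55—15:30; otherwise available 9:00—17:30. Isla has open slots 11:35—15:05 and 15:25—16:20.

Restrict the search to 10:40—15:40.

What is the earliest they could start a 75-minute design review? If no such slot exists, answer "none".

Aarav free within 09:00–17:30: 09:00–10:50, 13:30–13:40, 14:50–15:05, 15:15–15:20, 16:35–17:30.
Thandi free within 09:00–17:30: 11:15–13:10, 14:25–14:55, 15:30–17:30.
Tomás ∩ Aarav: 09:20–10:50, 16:35–17:25.
Tomás ∩ Aarav ∩ Thandi: 16:35–17:25.
Tomás ∩ Aarav ∩ Thandi ∩ Isla: (none).
Restricted to 10:40–15:40: (none).
Windows ≥ 75 min: (none).

none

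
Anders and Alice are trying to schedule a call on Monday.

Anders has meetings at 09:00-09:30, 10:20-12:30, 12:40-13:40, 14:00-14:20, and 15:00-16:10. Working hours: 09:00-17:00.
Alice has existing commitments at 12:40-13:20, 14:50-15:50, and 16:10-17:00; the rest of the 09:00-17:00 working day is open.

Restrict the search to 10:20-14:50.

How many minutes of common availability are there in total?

60 minutes

Anders free within 09:00–17:00: 09:30–10:20, 12:30–12:40, 13:40–14:00, 14:20–15:00, 16:10–17:00.
Alice free within 09:00–17:00: 09:00–12:40, 13:20–14:50, 15:50–16:10.
Anders ∩ Alice: 09:30–10:20, 12:30–12:40, 13:40–14:00, 14:20–14:50.
Restricted to 10:20–14:50: 12:30–12:40, 13:40–14:00, 14:20–14:50.
Total common minutes: 10 + 20 + 30 = 60.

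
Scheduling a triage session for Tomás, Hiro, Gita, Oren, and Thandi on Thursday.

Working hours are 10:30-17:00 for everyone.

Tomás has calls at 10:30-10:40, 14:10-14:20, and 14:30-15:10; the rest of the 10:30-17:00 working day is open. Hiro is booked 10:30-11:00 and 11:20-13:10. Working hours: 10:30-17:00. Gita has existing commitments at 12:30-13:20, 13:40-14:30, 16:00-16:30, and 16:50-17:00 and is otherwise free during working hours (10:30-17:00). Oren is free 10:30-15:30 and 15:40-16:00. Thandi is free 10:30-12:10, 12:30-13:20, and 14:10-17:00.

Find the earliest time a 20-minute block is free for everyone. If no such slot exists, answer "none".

Tomás free within 10:30–17:00: 10:40–14:10, 14:20–14:30, 15:10–17:00.
Hiro free within 10:30–17:00: 11:00–11:20, 13:10–17:00.
Gita free within 10:30–17:00: 10:30–12:30, 13:20–13:40, 14:30–16:00, 16:30–16:50.
Tomás ∩ Hiro: 11:00–11:20, 13:10–14:10, 14:20–14:30, 15:10–17:00.
Tomás ∩ Hiro ∩ Gita: 11:00–11:20, 13:20–13:40, 15:10–16:00, 16:30–16:50.
Tomás ∩ Hiro ∩ Gita ∩ Oren: 11:00–11:20, 13:20–13:40, 15:10–15:30, 15:40–16:00.
Tomás ∩ Hiro ∩ Gita ∩ Oren ∩ Thandi: 11:00–11:20, 15:10–15:30, 15:40–16:00.
Windows ≥ 20 min: 11:00–11:20, 15:10–15:30, 15:40–16:00.
Earliest such window starts at 11:00.

11:00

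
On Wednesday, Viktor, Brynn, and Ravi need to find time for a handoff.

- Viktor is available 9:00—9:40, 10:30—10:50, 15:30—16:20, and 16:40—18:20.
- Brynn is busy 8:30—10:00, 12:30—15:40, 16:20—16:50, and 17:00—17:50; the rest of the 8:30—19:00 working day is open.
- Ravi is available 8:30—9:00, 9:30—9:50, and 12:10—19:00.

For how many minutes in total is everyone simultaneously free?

80 minutes

Brynn free within 08:30–19:00: 10:00–12:30, 15:40–16:20, 16:50–17:00, 17:50–19:00.
Viktor ∩ Brynn: 10:30–10:50, 15:40–16:20, 16:50–17:00, 17:50–18:20.
Viktor ∩ Brynn ∩ Ravi: 15:40–16:20, 16:50–17:00, 17:50–18:20.
Total common minutes: 40 + 10 + 30 = 80.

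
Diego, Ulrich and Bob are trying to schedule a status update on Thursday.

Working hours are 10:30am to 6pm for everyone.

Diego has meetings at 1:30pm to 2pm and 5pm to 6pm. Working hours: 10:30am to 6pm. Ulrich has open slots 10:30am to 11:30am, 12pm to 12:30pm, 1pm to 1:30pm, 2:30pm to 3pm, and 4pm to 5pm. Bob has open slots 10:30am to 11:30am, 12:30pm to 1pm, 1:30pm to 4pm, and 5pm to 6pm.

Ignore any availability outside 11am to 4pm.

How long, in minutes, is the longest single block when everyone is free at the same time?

Diego free within 10:30–18:00: 10:30–13:30, 14:00–17:00.
Diego ∩ Ulrich: 10:30–11:30, 12:00–12:30, 13:00–13:30, 14:30–15:00, 16:00–17:00.
Diego ∩ Ulrich ∩ Bob: 10:30–11:30, 14:30–15:00.
Restricted to 11:00–16:00: 11:00–11:30, 14:30–15:00.
Common window lengths: 30, 30 min; longest is 30.

30 minutes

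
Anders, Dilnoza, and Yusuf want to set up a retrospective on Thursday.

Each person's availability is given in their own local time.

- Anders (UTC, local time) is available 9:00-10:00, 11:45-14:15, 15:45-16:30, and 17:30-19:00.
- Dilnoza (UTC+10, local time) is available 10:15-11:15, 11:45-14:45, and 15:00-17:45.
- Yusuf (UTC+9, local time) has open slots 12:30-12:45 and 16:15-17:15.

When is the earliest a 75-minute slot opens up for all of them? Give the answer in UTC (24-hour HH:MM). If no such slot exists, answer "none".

Anders → UTC: 09:00–10:00, 11:45–14:15, 15:45–16:30, 17:30–19:00.
Dilnoza → UTC: 00:15–01:15, 01:45–04:45, 05:00–07:45.
Yusuf → UTC: 03:30–03:45, 07:15–08:15.
Anders ∩ Dilnoza: (none).
Anders ∩ Dilnoza ∩ Yusuf: (none).
Windows ≥ 75 min: (none).

none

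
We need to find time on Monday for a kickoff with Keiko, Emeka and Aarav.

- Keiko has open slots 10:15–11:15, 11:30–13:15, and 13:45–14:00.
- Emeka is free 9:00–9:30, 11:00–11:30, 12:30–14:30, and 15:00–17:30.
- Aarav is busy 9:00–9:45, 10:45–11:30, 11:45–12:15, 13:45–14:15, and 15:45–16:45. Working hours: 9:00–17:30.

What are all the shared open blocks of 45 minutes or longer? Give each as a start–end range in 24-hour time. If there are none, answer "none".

Aarav free within 09:00–17:30: 09:45–10:45, 11:30–11:45, 12:15–13:45, 14:15–15:45, 16:45–17:30.
Keiko ∩ Emeka: 11:00–11:15, 12:30–13:15, 13:45–14:00.
Keiko ∩ Emeka ∩ Aarav: 12:30–13:15.
Windows ≥ 45 min: 12:30–13:15.

12:30–13:15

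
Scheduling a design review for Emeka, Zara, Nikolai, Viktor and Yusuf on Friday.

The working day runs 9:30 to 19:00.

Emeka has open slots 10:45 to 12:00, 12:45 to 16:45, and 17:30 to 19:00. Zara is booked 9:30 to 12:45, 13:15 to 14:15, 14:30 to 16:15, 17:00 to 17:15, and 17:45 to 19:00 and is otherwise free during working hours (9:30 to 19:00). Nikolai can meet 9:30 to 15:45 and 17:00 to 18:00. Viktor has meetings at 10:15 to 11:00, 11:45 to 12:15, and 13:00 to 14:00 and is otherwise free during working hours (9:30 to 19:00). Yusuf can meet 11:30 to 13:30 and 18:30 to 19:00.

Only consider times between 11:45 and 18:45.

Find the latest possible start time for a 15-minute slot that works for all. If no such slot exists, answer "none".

12:45

Zara free within 09:30–19:00: 12:45–13:15, 14:15–14:30, 16:15–17:00, 17:15–17:45.
Viktor free within 09:30–19:00: 09:30–10:15, 11:00–11:45, 12:15–13:00, 14:00–19:00.
Emeka ∩ Zara: 12:45–13:15, 14:15–14:30, 16:15–16:45, 17:30–17:45.
Emeka ∩ Zara ∩ Nikolai: 12:45–13:15, 14:15–14:30, 17:30–17:45.
Emeka ∩ Zara ∩ Nikolai ∩ Viktor: 12:45–13:00, 14:15–14:30, 17:30–17:45.
Emeka ∩ Zara ∩ Nikolai ∩ Viktor ∩ Yusuf: 12:45–13:00.
Restricted to 11:45–18:45: 12:45–13:00.
Windows ≥ 15 min: 12:45–13:00.
Latest start in the last window 12:45–13:00 is 13:00 − 15 min = 12:45.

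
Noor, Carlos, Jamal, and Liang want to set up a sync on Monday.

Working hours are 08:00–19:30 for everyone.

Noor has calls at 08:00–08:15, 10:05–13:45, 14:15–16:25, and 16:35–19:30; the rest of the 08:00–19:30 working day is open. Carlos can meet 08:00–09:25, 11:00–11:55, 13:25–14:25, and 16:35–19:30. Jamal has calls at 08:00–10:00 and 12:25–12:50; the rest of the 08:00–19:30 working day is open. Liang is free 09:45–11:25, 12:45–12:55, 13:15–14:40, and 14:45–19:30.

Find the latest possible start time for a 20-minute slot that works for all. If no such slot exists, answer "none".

Noor free within 08:00–19:30: 08:15–10:05, 13:45–14:15, 16:25–16:35.
Jamal free within 08:00–19:30: 10:00–12:25, 12:50–19:30.
Noor ∩ Carlos: 08:15–09:25, 13:45–14:15.
Noor ∩ Carlos ∩ Jamal: 13:45–14:15.
Noor ∩ Carlos ∩ Jamal ∩ Liang: 13:45–14:15.
Windows ≥ 20 min: 13:45–14:15.
Latest start in the last window 13:45–14:15 is 14:15 − 20 min = 13:55.

13:55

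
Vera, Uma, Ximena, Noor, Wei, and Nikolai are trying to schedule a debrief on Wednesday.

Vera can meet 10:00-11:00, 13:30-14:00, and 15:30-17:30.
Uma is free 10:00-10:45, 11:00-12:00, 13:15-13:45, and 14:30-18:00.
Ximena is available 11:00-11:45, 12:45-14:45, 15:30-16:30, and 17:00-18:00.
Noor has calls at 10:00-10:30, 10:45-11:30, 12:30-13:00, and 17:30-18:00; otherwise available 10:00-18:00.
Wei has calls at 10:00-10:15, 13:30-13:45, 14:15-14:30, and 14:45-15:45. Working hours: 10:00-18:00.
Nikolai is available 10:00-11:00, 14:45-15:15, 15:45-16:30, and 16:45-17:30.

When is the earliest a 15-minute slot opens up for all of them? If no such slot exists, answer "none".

15:45

Noor free within 10:00–18:00: 10:30–10:45, 11:30–12:30, 13:00–17:30.
Wei free within 10:00–18:00: 10:15–13:30, 13:45–14:15, 14:30–14:45, 15:45–18:00.
Vera ∩ Uma: 10:00–10:45, 13:30–13:45, 15:30–17:30.
Vera ∩ Uma ∩ Ximena: 13:30–13:45, 15:30–16:30, 17:00–17:30.
Vera ∩ Uma ∩ Ximena ∩ Noor: 13:30–13:45, 15:30–16:30, 17:00–17:30.
Vera ∩ Uma ∩ Ximena ∩ Noor ∩ Wei: 15:45–16:30, 17:00–17:30.
Vera ∩ Uma ∩ Ximena ∩ Noor ∩ Wei ∩ Nikolai: 15:45–16:30, 17:00–17:30.
Windows ≥ 15 min: 15:45–16:30, 17:00–17:30.
Earliest such window starts at 15:45.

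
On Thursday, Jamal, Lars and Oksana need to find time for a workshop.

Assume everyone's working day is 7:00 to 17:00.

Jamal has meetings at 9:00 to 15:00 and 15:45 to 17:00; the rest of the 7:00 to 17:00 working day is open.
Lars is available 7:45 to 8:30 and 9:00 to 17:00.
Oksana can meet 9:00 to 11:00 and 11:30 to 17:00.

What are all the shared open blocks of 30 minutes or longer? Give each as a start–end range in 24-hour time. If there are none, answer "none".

15:00–15:45

Jamal free within 07:00–17:00: 07:00–09:00, 15:00–15:45.
Jamal ∩ Lars: 07:45–08:30, 15:00–15:45.
Jamal ∩ Lars ∩ Oksana: 15:00–15:45.
Windows ≥ 30 min: 15:00–15:45.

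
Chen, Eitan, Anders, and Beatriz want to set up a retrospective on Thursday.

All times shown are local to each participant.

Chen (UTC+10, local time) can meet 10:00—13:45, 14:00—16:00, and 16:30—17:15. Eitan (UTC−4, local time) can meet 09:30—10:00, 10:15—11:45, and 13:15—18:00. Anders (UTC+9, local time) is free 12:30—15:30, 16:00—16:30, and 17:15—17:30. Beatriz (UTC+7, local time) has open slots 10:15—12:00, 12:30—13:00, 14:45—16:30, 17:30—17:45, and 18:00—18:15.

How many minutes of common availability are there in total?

0 minutes

Chen → UTC: 00:00–03:45, 04:00–06:00, 06:30–07:15.
Eitan → UTC: 13:30–14:00, 14:15–15:45, 17:15–22:00.
Anders → UTC: 03:30–06:30, 07:00–07:30, 08:15–08:30.
Beatriz → UTC: 03:15–05:00, 05:30–06:00, 07:45–09:30, 10:30–10:45, 11:00–11:15.
Chen ∩ Eitan: (none).
Chen ∩ Eitan ∩ Anders: (none).
Chen ∩ Eitan ∩ Anders ∩ Beatriz: (none).
Total common minutes: 0.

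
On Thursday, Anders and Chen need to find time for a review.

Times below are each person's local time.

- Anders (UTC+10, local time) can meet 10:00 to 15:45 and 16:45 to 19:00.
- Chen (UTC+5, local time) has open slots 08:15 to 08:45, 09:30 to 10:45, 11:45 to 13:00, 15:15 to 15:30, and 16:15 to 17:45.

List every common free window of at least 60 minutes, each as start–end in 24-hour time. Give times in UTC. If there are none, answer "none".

Anders → UTC: 00:00–05:45, 06:45–09:00.
Chen → UTC: 03:15–03:45, 04:30–05:45, 06:45–08:00, 10:15–10:30, 11:15–12:45.
Anders ∩ Chen: 03:15–03:45, 04:30–05:45, 06:45–08:00.
Windows ≥ 60 min: 04:30–05:45, 06:45–08:00.

04:30–05:45, 06:45–08:00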